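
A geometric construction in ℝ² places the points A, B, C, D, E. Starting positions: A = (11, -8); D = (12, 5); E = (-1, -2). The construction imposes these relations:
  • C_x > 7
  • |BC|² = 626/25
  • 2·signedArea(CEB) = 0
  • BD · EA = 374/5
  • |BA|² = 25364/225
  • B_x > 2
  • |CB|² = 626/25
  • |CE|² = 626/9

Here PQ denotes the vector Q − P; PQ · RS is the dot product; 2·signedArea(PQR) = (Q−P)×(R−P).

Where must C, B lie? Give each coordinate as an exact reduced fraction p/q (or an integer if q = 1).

1. B_x = 7/3  [line -12·x + 6·y + 196/5 = 0 ∩ |BA|² = 25364/225]
2. B_y = -28/15  [line -12·x + 6·y + 196/5 = 0 ∩ |BA|² = 25364/225]
   → B = (7/3, -28/15)
3. C_x = 22/3  [line -2/15·x + 10/3·y + 98/15 = 0 ∩ |CB|² = 626/25]
4. C_y = -5/3  [line -2/15·x + 10/3·y + 98/15 = 0 ∩ |CB|² = 626/25]
   → C = (22/3, -5/3)

B = (7/3, -28/15)
C = (22/3, -5/3)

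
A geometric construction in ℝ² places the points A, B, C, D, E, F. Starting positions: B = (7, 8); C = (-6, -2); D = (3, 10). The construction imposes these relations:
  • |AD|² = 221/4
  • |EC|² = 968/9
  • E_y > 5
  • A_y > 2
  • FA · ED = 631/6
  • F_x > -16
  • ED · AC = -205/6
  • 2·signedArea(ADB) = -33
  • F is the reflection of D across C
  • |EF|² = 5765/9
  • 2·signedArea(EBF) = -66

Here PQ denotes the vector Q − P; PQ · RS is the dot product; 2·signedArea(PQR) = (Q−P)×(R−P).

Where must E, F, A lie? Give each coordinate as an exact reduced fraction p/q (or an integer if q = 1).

1. F_x = -15  [F is the reflection of D across C]
2. F_y = -14  [F is the reflection of D across C]
   → F = (-15, -14)
3. E_x = 4/3  [line 22·x + -22·y + 88 = 0 ∩ |EC|² = 968/9]
4. E_y = 16/3  [line 22·x + -22·y + 88 = 0 ∩ |EC|² = 968/9]
   → E = (4/3, 16/3)
5. A_x = 1/2  [ED · AC = -205/6 ∩ 2·signedArea(ADB) = -33]
6. A_y = 3  [ED · AC = -205/6 ∩ 2·signedArea(ADB) = -33]
   → A = (1/2, 3)

A = (1/2, 3)
E = (4/3, 16/3)
F = (-15, -14)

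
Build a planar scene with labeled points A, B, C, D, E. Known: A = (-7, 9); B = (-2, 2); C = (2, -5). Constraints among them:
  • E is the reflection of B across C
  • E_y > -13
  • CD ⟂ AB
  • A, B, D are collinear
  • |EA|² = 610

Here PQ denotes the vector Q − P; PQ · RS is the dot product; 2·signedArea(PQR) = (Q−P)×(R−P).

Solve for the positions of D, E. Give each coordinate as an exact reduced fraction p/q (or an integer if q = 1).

1. D_x = 197/74  [A, B, D are collinear ∩ CD ⟂ AB]
2. D_y = -335/74  [A, B, D are collinear ∩ CD ⟂ AB]
   → D = (197/74, -335/74)
3. E_x = 6  [E is the reflection of B across C]
4. E_y = -12  [E is the reflection of B across C]
   → E = (6, -12)

D = (197/74, -335/74)
E = (6, -12)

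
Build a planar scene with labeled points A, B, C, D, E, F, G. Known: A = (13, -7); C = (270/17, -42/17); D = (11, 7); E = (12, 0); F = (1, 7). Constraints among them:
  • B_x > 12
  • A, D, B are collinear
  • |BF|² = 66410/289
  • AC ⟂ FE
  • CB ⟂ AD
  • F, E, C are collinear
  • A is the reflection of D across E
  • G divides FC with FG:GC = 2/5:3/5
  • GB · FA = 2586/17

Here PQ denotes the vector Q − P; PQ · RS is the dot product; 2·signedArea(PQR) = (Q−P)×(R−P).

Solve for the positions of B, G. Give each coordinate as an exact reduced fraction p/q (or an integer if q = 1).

1. B_x = 1056/85  [A, D, B are collinear ∩ CB ⟂ AD]
2. B_y = -252/85  [A, D, B are collinear ∩ CB ⟂ AD]
   → B = (1056/85, -252/85)
3. G_x = 591/85  [G divides FC with FG:GC = 2/5:3/5]
4. G_y = 273/85  [G divides FC with FG:GC = 2/5:3/5]
   → G = (591/85, 273/85)

B = (1056/85, -252/85)
G = (591/85, 273/85)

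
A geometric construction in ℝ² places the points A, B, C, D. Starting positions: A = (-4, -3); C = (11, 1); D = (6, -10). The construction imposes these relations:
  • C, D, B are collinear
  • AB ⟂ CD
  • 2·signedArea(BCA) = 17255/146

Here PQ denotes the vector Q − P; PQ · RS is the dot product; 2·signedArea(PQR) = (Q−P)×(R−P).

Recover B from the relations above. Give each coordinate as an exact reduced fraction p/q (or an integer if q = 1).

B = (1011/146, -1163/146)

1. B_x = 1011/146  [C, D, B are collinear ∩ AB ⟂ CD]
2. B_y = -1163/146  [C, D, B are collinear ∩ AB ⟂ CD]
   → B = (1011/146, -1163/146)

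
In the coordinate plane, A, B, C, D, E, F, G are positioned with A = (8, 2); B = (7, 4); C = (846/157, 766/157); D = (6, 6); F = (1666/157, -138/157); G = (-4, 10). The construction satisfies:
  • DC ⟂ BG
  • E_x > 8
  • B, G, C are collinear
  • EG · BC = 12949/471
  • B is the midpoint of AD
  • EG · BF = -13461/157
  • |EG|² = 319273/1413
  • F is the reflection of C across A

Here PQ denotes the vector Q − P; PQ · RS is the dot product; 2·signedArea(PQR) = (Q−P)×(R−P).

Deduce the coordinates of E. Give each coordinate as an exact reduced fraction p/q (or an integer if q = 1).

E = (4021/471, 268/157)

1. E_x = 4021/471  [EG · BC = 12949/471 ∩ EG · BF = -13461/157]
2. E_y = 268/157  [EG · BC = 12949/471 ∩ EG · BF = -13461/157]
   → E = (4021/471, 268/157)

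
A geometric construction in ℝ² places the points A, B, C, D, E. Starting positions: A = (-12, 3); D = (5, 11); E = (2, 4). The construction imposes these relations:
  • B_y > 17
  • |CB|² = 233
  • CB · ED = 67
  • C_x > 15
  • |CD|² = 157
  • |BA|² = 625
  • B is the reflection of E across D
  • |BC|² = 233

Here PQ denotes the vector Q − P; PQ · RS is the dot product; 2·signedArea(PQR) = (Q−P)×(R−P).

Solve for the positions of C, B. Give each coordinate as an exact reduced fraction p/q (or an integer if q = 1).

B = (8, 18)
C = (16, 5)

1. B_x = 8  [B is the reflection of E across D]
2. B_y = 18  [B is the reflection of E across D]
   → B = (8, 18)
3. C_x = 16  [line -3·x + -7·y + 83 = 0 ∩ |CB|² = 233]
4. C_y = 5  [line -3·x + -7·y + 83 = 0 ∩ |CB|² = 233]
   → C = (16, 5)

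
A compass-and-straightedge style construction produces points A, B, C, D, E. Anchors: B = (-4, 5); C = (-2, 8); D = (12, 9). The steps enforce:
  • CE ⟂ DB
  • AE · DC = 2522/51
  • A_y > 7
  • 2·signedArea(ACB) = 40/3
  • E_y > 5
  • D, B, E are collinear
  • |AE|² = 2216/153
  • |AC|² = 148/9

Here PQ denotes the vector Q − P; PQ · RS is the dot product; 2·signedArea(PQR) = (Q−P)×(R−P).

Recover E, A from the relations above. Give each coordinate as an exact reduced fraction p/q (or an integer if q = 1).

1. E_x = -24/17  [D, B, E are collinear ∩ CE ⟂ DB]
2. E_y = 96/17  [D, B, E are collinear ∩ CE ⟂ DB]
   → E = (-24/17, 96/17)
3. A_x = 2  [2·signedArea(ACB) = 40/3 ∩ AE · DC = 2522/51]
4. A_y = 22/3  [2·signedArea(ACB) = 40/3 ∩ AE · DC = 2522/51]
   → A = (2, 22/3)

A = (2, 22/3)
E = (-24/17, 96/17)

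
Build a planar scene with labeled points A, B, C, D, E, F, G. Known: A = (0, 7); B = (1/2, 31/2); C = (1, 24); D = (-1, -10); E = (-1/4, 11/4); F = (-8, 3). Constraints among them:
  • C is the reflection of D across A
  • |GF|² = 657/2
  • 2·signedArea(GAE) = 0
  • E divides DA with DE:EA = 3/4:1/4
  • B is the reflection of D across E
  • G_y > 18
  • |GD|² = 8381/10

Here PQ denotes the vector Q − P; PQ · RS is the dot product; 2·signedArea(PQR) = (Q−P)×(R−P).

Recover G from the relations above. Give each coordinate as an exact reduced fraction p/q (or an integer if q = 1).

1. G_x = 7/10  [line 17/4·x + -1/4·y + 7/4 = 0 ∩ |GD|² = 8381/10]
2. G_y = 189/10  [line 17/4·x + -1/4·y + 7/4 = 0 ∩ |GD|² = 8381/10]
   → G = (7/10, 189/10)

G = (7/10, 189/10)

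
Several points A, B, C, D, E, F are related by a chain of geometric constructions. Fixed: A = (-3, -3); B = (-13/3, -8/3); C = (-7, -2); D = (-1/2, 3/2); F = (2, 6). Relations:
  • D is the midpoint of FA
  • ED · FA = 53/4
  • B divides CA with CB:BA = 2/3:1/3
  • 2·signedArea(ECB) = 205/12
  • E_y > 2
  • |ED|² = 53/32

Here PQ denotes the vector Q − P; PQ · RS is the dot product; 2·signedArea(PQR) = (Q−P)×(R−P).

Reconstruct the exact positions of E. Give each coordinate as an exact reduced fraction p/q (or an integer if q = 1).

1. E_x = 1/8  [2·signedArea(ECB) = 205/12 ∩ ED · FA = 53/4]
2. E_y = 21/8  [2·signedArea(ECB) = 205/12 ∩ ED · FA = 53/4]
   → E = (1/8, 21/8)

E = (1/8, 21/8)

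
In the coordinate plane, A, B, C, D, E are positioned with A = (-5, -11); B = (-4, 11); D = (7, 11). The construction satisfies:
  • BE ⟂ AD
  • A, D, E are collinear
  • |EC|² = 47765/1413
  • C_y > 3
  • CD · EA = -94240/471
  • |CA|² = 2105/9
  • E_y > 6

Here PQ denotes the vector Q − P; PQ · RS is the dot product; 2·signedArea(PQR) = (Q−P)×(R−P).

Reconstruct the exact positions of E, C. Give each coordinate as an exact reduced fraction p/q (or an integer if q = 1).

1. E_x = 703/157  [A, D, E are collinear ∩ BE ⟂ AD]
2. E_y = 1001/157  [A, D, E are collinear ∩ BE ⟂ AD]
   → E = (703/157, 1001/157)
3. C_x = -2/3  [line 1488/157·x + 2728/157·y + -27032/471 = 0 ∩ |CA|² = 2105/9]
4. C_y = 11/3  [line 1488/157·x + 2728/157·y + -27032/471 = 0 ∩ |CA|² = 2105/9]
   → C = (-2/3, 11/3)

C = (-2/3, 11/3)
E = (703/157, 1001/157)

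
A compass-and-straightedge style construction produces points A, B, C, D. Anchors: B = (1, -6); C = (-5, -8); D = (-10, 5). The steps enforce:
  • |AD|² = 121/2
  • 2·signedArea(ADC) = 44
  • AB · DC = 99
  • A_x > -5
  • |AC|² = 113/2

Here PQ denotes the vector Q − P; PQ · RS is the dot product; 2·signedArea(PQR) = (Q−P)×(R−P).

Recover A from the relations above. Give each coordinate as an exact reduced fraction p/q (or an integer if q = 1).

1. A_x = -9/2  [2·signedArea(ADC) = 44 ∩ AB · DC = 99]
2. A_y = -1/2  [2·signedArea(ADC) = 44 ∩ AB · DC = 99]
   → A = (-9/2, -1/2)

A = (-9/2, -1/2)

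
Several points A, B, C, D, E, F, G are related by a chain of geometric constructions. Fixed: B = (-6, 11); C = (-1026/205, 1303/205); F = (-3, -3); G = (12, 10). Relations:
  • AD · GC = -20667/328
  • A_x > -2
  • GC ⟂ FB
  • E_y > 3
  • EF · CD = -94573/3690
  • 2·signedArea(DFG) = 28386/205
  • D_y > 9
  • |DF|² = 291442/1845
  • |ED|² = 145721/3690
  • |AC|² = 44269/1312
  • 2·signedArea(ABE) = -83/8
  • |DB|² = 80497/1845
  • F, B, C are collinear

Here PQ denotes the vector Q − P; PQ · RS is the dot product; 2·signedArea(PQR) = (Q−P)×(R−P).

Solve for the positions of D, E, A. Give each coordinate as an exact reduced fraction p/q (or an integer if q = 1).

A = (-2871/1640, 2533/1640)
D = (68/205, 5608/615)
E = (-547/410, 3763/1230)

1. D_x = 68/205  [line -13·x + 15·y + -27156/205 = 0 ∩ |DF|² = 291442/1845]
2. D_y = 5608/615  [line -13·x + 15·y + -27156/205 = 0 ∩ |DF|² = 291442/1845]
   → D = (68/205, 5608/615)
3. A_x = -2871/1640  [line 3486/205·x + 747/205·y + 39591/1640 = 0 ∩ |AC|² = 44269/1312]
4. A_y = 2533/1640  [line 3486/205·x + 747/205·y + 39591/1640 = 0 ∩ |AC|² = 44269/1312]
   → A = (-2871/1640, 2533/1640)
5. E_x = -547/410  [EF · CD = -94573/3690 ∩ 2·signedArea(ABE) = -83/8]
6. E_y = 3763/1230  [EF · CD = -94573/3690 ∩ 2·signedArea(ABE) = -83/8]
   → E = (-547/410, 3763/1230)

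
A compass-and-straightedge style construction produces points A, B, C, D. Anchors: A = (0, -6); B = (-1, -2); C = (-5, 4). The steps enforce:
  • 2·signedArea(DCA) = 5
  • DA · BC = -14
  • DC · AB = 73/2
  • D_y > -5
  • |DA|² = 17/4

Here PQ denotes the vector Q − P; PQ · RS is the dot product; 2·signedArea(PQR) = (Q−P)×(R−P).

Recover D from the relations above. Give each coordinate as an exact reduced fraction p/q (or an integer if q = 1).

1. D_x = -1/2  [DA · BC = -14 ∩ DC · AB = 73/2]
2. D_y = -4  [DA · BC = -14 ∩ DC · AB = 73/2]
   → D = (-1/2, -4)

D = (-1/2, -4)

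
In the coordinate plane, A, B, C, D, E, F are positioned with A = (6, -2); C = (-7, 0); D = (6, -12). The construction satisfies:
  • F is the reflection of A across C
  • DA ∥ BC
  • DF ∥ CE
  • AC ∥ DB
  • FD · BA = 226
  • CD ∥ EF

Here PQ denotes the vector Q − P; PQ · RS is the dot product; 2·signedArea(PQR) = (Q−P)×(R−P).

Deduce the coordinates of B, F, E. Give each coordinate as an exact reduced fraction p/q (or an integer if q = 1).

1. B_x = -7  [DA ∥ BC ∩ AC ∥ DB]
2. B_y = -10  [DA ∥ BC ∩ AC ∥ DB]
   → B = (-7, -10)
3. F_x = -20  [F is the reflection of A across C]
4. F_y = 2  [F is the reflection of A across C]
   → F = (-20, 2)
5. E_x = -33  [CD ∥ EF ∩ DF ∥ CE]
6. E_y = 14  [CD ∥ EF ∩ DF ∥ CE]
   → E = (-33, 14)

B = (-7, -10)
E = (-33, 14)
F = (-20, 2)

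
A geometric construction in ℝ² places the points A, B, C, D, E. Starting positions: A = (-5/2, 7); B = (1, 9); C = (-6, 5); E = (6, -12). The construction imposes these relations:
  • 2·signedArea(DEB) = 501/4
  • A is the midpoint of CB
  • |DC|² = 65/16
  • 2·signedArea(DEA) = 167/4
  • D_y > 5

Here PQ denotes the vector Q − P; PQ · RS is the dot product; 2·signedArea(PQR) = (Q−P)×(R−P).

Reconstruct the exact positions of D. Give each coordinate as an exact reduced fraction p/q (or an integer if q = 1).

D = (-17/4, 6)

1. D_x = -17/4  [2·signedArea(DEB) = 501/4 ∩ 2·signedArea(DEA) = 167/4]
2. D_y = 6  [2·signedArea(DEB) = 501/4 ∩ 2·signedArea(DEA) = 167/4]
   → D = (-17/4, 6)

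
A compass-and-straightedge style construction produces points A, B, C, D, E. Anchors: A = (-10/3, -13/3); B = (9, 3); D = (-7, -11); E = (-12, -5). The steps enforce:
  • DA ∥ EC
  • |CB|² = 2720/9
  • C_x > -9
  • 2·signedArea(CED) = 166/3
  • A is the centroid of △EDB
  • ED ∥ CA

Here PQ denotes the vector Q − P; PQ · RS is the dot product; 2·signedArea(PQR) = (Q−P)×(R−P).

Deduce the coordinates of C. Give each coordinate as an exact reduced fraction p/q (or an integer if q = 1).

C = (-25/3, 5/3)

1. C_x = -25/3  [ED ∥ CA ∩ DA ∥ EC]
2. C_y = 5/3  [ED ∥ CA ∩ DA ∥ EC]
   → C = (-25/3, 5/3)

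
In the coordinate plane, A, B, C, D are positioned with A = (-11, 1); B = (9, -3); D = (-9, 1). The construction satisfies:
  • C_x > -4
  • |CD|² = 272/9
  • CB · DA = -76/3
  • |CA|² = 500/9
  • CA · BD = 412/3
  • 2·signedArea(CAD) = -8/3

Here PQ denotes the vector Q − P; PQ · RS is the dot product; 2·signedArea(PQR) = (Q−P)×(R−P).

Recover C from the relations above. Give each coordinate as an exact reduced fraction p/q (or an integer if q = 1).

1. C_x = -11/3  [CB · DA = -76/3 ∩ CA · BD = 412/3]
2. C_y = -1/3  [CB · DA = -76/3 ∩ CA · BD = 412/3]
   → C = (-11/3, -1/3)

C = (-11/3, -1/3)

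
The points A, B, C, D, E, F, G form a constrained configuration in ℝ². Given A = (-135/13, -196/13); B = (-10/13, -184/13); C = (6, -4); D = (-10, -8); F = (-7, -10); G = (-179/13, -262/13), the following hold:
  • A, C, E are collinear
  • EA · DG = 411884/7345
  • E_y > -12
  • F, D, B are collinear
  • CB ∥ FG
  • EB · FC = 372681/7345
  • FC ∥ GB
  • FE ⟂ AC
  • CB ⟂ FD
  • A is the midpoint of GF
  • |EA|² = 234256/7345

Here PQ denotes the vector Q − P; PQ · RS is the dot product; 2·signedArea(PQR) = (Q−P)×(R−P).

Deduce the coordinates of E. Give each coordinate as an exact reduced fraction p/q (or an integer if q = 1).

E = (-41911/7345, -87508/7345)

1. E_x = -41911/7345  [A, C, E are collinear ∩ FE ⟂ AC]
2. E_y = -87508/7345  [A, C, E are collinear ∩ FE ⟂ AC]
   → E = (-41911/7345, -87508/7345)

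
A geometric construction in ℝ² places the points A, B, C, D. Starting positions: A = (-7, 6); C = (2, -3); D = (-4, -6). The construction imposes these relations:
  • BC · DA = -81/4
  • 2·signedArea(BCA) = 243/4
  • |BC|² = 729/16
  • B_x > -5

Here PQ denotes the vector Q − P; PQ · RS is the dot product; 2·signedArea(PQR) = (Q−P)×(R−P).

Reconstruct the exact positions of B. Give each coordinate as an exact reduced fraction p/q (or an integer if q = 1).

B = (-19/4, -3)

1. B_x = -19/4  [2·signedArea(BCA) = 243/4 ∩ BC · DA = -81/4]
2. B_y = -3  [2·signedArea(BCA) = 243/4 ∩ BC · DA = -81/4]
   → B = (-19/4, -3)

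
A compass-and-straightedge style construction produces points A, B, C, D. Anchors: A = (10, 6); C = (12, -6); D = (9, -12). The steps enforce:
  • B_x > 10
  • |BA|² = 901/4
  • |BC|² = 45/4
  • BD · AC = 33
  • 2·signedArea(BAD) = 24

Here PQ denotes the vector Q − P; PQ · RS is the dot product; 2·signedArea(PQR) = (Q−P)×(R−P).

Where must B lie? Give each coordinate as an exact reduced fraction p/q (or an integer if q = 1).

B = (21/2, -9)

1. B_x = 21/2  [2·signedArea(BAD) = 24 ∩ BD · AC = 33]
2. B_y = -9  [2·signedArea(BAD) = 24 ∩ BD · AC = 33]
   → B = (21/2, -9)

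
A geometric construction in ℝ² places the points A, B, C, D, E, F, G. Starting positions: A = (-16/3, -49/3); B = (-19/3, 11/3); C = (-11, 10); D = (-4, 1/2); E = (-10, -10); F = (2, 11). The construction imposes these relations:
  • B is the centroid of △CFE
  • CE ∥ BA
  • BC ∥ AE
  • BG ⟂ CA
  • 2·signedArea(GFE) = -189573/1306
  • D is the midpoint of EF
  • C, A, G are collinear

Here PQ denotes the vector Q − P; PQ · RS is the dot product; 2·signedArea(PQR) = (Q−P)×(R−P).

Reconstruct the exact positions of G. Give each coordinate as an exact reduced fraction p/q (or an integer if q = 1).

G = (-185927/19590, 58519/19590)

1. G_x = -185927/19590  [C, A, G are collinear ∩ BG ⟂ CA]
2. G_y = 58519/19590  [C, A, G are collinear ∩ BG ⟂ CA]
   → G = (-185927/19590, 58519/19590)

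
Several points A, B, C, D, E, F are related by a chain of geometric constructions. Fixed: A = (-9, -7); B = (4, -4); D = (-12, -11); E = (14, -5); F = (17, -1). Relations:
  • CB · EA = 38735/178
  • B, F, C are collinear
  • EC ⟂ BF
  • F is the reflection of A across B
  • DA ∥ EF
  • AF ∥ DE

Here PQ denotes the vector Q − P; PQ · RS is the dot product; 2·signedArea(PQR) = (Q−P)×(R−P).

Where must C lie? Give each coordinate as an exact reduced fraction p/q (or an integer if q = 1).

C = (2363/178, -331/178)

1. C_x = 2363/178  [B, F, C are collinear ∩ EC ⟂ BF]
2. C_y = -331/178  [B, F, C are collinear ∩ EC ⟂ BF]
   → C = (2363/178, -331/178)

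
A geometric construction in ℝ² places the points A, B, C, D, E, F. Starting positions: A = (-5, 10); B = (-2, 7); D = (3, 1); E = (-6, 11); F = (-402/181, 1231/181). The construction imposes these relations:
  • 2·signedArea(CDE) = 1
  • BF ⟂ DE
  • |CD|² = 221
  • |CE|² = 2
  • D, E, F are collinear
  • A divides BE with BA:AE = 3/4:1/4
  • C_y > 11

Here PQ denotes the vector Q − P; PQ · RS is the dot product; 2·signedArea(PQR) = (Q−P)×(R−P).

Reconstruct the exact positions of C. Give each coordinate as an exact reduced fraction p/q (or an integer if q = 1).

C = (-7, 12)

1. C_x = -7  [line -10·x + -9·y + 38 = 0 ∩ |CD|² = 221]
2. C_y = 12  [line -10·x + -9·y + 38 = 0 ∩ |CD|² = 221]
   → C = (-7, 12)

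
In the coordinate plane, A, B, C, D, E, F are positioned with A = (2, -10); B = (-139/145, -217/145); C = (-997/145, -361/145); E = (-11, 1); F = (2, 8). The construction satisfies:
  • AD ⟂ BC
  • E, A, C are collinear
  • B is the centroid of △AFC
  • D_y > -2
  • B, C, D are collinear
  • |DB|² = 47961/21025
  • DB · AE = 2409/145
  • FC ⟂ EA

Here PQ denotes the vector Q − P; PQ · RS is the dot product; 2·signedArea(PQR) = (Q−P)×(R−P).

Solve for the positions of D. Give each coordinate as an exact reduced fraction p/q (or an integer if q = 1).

1. D_x = 11162/21025  [B, C, D are collinear ∩ AD ⟂ BC]
2. D_y = -26209/21025  [B, C, D are collinear ∩ AD ⟂ BC]
   → D = (11162/21025, -26209/21025)

D = (11162/21025, -26209/21025)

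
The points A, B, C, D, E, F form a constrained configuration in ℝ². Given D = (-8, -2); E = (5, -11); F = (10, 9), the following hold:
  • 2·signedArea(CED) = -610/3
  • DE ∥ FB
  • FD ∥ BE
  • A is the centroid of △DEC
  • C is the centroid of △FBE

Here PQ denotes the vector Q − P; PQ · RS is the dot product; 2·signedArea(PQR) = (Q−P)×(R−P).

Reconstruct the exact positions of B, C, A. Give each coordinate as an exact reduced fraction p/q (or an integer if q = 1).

A = (29/9, -41/9)
B = (23, 0)
C = (38/3, -2/3)

1. B_x = 23  [FD ∥ BE ∩ DE ∥ FB]
2. B_y = 0  [FD ∥ BE ∩ DE ∥ FB]
   → B = (23, 0)
3. C_x = 38/3  [C is the centroid of △FBE]
4. C_y = -2/3  [C is the centroid of △FBE]
   → C = (38/3, -2/3)
5. A_x = 29/9  [A is the centroid of △DEC]
6. A_y = -41/9  [A is the centroid of △DEC]
   → A = (29/9, -41/9)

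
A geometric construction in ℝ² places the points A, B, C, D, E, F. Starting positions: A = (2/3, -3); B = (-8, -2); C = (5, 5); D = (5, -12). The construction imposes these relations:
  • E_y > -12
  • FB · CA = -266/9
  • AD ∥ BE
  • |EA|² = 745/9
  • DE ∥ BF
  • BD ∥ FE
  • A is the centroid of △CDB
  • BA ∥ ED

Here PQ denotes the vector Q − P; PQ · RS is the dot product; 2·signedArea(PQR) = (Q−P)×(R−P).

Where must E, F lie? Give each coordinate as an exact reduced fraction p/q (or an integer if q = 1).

1. E_x = -11/3  [BA ∥ ED ∩ AD ∥ BE]
2. E_y = -11  [BA ∥ ED ∩ AD ∥ BE]
   → E = (-11/3, -11)
3. F_x = -50/3  [BD ∥ FE ∩ DE ∥ BF]
4. F_y = -1  [BD ∥ FE ∩ DE ∥ BF]
   → F = (-50/3, -1)

E = (-11/3, -11)
F = (-50/3, -1)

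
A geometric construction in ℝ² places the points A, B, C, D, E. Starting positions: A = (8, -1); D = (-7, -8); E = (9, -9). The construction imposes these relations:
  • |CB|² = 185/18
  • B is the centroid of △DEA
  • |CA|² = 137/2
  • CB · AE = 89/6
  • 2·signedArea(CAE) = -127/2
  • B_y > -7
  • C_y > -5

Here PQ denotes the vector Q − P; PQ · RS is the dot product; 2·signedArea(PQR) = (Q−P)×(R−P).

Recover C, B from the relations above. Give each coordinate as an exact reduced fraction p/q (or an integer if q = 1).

B = (10/3, -6)
C = (1/2, -9/2)

1. B_x = 10/3  [B is the centroid of △DEA]
2. B_y = -6  [B is the centroid of △DEA]
   → B = (10/3, -6)
3. C_x = 1/2  [2·signedArea(CAE) = -127/2 ∩ CB · AE = 89/6]
4. C_y = -9/2  [2·signedArea(CAE) = -127/2 ∩ CB · AE = 89/6]
   → C = (1/2, -9/2)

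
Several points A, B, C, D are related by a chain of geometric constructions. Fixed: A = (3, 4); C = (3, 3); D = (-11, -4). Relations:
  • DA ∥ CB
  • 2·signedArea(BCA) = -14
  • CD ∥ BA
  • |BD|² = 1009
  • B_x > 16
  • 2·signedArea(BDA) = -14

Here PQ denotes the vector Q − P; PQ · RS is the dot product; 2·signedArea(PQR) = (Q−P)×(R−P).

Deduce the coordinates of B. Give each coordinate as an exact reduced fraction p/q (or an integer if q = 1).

1. B_x = 17  [CD ∥ BA ∩ DA ∥ CB]
2. B_y = 11  [CD ∥ BA ∩ DA ∥ CB]
   → B = (17, 11)

B = (17, 11)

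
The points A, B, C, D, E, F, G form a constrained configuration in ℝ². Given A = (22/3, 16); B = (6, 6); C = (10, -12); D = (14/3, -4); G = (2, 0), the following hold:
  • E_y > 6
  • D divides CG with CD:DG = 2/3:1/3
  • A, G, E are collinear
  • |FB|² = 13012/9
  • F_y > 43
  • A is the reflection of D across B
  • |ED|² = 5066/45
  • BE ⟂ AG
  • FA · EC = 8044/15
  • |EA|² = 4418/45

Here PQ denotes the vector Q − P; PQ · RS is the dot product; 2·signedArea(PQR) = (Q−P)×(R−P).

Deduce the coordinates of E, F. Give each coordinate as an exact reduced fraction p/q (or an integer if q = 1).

E = (21/5, 33/5)
F = (14/3, 44)

1. E_x = 21/5  [A, G, E are collinear ∩ BE ⟂ AG]
2. E_y = 33/5  [A, G, E are collinear ∩ BE ⟂ AG]
   → E = (21/5, 33/5)
3. F_x = 14/3  [line -29/5·x + 93/5·y + -2374/3 = 0 ∩ |FB|² = 13012/9]
4. F_y = 44  [line -29/5·x + 93/5·y + -2374/3 = 0 ∩ |FB|² = 13012/9]
   → F = (14/3, 44)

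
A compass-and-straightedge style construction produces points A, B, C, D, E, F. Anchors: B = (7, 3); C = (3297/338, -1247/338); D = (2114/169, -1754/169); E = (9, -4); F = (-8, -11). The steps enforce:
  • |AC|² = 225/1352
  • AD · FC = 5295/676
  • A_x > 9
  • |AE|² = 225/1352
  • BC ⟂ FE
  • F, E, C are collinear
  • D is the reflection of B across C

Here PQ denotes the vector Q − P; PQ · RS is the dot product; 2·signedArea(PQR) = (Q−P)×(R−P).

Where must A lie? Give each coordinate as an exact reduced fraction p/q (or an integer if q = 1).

A = (6339/676, -2599/676)

1. A_x = 6339/676  [line -6001/338·x + -2471/338·y + 93545/676 = 0 ∩ |AE|² = 225/1352]
2. A_y = -2599/676  [line -6001/338·x + -2471/338·y + 93545/676 = 0 ∩ |AE|² = 225/1352]
   → A = (6339/676, -2599/676)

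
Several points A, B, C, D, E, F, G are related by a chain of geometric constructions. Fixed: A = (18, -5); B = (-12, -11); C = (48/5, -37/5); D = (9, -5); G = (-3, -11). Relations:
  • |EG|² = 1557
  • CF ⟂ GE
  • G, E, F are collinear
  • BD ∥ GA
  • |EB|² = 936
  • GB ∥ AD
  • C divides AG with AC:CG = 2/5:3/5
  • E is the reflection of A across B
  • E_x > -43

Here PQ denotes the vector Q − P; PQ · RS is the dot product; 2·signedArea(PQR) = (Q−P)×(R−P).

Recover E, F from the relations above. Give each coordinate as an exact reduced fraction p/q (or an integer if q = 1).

1. E_x = -42  [E is the reflection of A across B]
2. E_y = -17  [E is the reflection of A across B]
   → E = (-42, -17)
3. F_x = 1704/173  [G, E, F are collinear ∩ CF ⟂ GE]
4. F_y = -1561/173  [G, E, F are collinear ∩ CF ⟂ GE]
   → F = (1704/173, -1561/173)

E = (-42, -17)
F = (1704/173, -1561/173)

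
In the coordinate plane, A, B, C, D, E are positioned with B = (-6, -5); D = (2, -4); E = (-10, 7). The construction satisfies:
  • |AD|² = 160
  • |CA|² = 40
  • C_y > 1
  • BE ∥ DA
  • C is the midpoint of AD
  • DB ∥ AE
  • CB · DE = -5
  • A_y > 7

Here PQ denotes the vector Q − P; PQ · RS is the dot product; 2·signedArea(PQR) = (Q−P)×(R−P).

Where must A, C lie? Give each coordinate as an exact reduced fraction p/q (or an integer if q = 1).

A = (-2, 8)
C = (0, 2)

1. A_x = -2  [DB ∥ AE ∩ BE ∥ DA]
2. A_y = 8  [DB ∥ AE ∩ BE ∥ DA]
   → A = (-2, 8)
3. C_x = 0  [C is the midpoint of AD]
4. C_y = 2  [C is the midpoint of AD]
   → C = (0, 2)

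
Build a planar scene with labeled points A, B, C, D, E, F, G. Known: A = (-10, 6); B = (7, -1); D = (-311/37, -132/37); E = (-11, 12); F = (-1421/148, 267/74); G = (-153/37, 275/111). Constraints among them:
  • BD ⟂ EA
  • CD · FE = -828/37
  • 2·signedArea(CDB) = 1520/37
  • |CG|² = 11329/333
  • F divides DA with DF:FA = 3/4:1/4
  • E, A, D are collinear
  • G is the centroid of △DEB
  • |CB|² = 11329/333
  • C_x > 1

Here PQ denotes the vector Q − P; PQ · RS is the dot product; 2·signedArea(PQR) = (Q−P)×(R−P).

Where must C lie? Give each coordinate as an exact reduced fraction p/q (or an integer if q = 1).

1. C_x = 53/37  [line -95/37·x + 570/37·y + -285/37 = 0 ∩ |CG|² = 11329/333]
2. C_y = 82/111  [line -95/37·x + 570/37·y + -285/37 = 0 ∩ |CG|² = 11329/333]
   → C = (53/37, 82/111)

C = (53/37, 82/111)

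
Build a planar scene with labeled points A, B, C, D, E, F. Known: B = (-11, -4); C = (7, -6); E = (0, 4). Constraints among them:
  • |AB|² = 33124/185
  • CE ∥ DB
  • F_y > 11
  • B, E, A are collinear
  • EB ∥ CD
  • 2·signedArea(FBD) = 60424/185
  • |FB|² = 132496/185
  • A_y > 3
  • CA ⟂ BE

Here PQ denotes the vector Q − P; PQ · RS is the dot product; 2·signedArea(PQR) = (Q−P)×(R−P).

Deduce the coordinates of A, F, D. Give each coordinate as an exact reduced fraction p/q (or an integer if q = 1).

A = (-33/185, 716/185)
D = (-4, -14)
F = (1969/185, 2172/185)

1. A_x = -33/185  [B, E, A are collinear ∩ CA ⟂ BE]
2. A_y = 716/185  [B, E, A are collinear ∩ CA ⟂ BE]
   → A = (-33/185, 716/185)
3. D_x = -4  [CE ∥ DB ∩ EB ∥ CD]
4. D_y = -14  [CE ∥ DB ∩ EB ∥ CD]
   → D = (-4, -14)
5. F_x = 1969/185  [line 10·x + 7·y + -34894/185 = 0 ∩ |FB|² = 132496/185]
6. F_y = 2172/185  [line 10·x + 7·y + -34894/185 = 0 ∩ |FB|² = 132496/185]
   → F = (1969/185, 2172/185)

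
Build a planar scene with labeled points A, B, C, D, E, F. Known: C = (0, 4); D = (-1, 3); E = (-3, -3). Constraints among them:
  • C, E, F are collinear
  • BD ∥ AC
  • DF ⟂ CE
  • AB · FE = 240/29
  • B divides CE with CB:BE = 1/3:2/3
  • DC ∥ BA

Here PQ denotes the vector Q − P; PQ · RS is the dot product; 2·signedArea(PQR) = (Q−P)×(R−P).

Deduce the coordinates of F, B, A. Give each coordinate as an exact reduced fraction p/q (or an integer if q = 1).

1. F_x = -15/29  [C, E, F are collinear ∩ DF ⟂ CE]
2. F_y = 81/29  [C, E, F are collinear ∩ DF ⟂ CE]
   → F = (-15/29, 81/29)
3. B_x = -1  [B divides CE with CB:BE = 1/3:2/3]
4. B_y = 5/3  [B divides CE with CB:BE = 1/3:2/3]
   → B = (-1, 5/3)
5. A_x = 0  [BD ∥ AC ∩ DC ∥ BA]
6. A_y = 8/3  [BD ∥ AC ∩ DC ∥ BA]
   → A = (0, 8/3)

A = (0, 8/3)
B = (-1, 5/3)
F = (-15/29, 81/29)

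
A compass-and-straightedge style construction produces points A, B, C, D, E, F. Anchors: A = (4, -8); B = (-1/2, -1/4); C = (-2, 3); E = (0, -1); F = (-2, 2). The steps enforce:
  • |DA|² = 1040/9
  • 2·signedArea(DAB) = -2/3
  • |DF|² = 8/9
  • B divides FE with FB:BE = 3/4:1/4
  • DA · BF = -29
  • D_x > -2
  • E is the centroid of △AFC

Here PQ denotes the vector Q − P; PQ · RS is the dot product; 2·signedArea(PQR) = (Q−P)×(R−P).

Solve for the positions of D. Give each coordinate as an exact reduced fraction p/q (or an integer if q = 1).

1. D_x = -4/3  [2·signedArea(DAB) = -2/3 ∩ DA · BF = -29]
2. D_y = 4/3  [2·signedArea(DAB) = -2/3 ∩ DA · BF = -29]
   → D = (-4/3, 4/3)

D = (-4/3, 4/3)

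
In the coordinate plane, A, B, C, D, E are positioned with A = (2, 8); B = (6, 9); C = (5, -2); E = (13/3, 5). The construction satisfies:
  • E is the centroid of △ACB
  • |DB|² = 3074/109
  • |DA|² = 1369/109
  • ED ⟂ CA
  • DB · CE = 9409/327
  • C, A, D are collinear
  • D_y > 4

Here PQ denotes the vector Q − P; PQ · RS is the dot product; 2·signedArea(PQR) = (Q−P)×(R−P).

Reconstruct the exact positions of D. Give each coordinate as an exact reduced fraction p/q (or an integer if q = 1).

1. D_x = 329/109  [C, A, D are collinear ∩ ED ⟂ CA]
2. D_y = 502/109  [C, A, D are collinear ∩ ED ⟂ CA]
   → D = (329/109, 502/109)

D = (329/109, 502/109)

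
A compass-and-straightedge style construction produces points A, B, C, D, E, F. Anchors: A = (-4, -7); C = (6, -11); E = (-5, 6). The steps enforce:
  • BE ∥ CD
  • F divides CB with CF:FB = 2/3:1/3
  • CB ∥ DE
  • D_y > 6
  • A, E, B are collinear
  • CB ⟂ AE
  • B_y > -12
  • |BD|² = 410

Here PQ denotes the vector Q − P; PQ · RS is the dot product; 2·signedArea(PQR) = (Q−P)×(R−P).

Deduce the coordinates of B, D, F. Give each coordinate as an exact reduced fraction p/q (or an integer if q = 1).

B = (-309/85, -998/85)
D = (394/85, 573/85)
F = (-36/85, -977/85)

1. B_x = -309/85  [A, E, B are collinear ∩ CB ⟂ AE]
2. B_y = -998/85  [A, E, B are collinear ∩ CB ⟂ AE]
   → B = (-309/85, -998/85)
3. D_x = 394/85  [CB ∥ DE ∩ BE ∥ CD]
4. D_y = 573/85  [CB ∥ DE ∩ BE ∥ CD]
   → D = (394/85, 573/85)
5. F_x = -36/85  [F divides CB with CF:FB = 2/3:1/3]
6. F_y = -977/85  [F divides CB with CF:FB = 2/3:1/3]
   → F = (-36/85, -977/85)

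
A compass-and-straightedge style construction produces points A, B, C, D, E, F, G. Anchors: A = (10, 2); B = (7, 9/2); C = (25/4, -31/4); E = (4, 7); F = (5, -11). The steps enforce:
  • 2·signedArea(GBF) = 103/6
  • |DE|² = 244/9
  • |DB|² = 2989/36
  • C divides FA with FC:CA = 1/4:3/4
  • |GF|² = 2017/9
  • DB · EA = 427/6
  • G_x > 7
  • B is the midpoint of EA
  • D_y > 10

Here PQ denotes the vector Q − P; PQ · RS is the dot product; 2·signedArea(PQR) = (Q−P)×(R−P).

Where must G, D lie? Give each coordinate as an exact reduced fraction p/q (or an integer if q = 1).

D = (0, 31/3)
G = (8, 11/3)

1. G_x = 8  [line 31/2·x + -2·y + -350/3 = 0 ∩ |GF|² = 2017/9]
2. G_y = 11/3  [line 31/2·x + -2·y + -350/3 = 0 ∩ |GF|² = 2017/9]
   → G = (8, 11/3)
3. D_x = 0  [line -6·x + 5·y + -155/3 = 0 ∩ |DE|² = 244/9]
4. D_y = 31/3  [line -6·x + 5·y + -155/3 = 0 ∩ |DE|² = 244/9]
   → D = (0, 31/3)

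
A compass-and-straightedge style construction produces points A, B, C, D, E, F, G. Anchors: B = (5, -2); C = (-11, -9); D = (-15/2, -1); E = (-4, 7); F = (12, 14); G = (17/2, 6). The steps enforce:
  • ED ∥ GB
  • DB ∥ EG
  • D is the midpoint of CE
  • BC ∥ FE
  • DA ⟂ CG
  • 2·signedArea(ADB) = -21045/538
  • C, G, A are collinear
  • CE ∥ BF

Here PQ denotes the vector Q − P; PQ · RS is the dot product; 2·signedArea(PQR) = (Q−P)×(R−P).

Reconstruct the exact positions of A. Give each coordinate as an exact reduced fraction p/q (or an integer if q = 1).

1. A_x = -2655/538  [C, G, A are collinear ∩ DA ⟂ CG]
2. A_y = -1166/269  [C, G, A are collinear ∩ DA ⟂ CG]
   → A = (-2655/538, -1166/269)

A = (-2655/538, -1166/269)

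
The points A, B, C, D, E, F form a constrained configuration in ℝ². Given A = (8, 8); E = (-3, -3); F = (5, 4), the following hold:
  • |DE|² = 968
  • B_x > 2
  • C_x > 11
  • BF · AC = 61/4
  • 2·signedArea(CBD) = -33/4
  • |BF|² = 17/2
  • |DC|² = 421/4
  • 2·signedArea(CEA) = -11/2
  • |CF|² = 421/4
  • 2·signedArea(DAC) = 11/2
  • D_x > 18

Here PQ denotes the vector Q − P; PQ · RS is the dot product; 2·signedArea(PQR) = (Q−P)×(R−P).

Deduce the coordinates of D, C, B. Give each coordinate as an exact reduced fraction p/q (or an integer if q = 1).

B = (5/2, 5/2)
C = (12, 23/2)
D = (19, 19)

1. C_x = 12  [line -11·x + 11·y + 11/2 = 0 ∩ |CF|² = 421/4]
2. C_y = 23/2  [line -11·x + 11·y + 11/2 = 0 ∩ |CF|² = 421/4]
   → C = (12, 23/2)
3. D_x = 19  [line -7/2·x + 4·y + -19/2 = 0 ∩ |DC|² = 421/4]
4. D_y = 19  [line -7/2·x + 4·y + -19/2 = 0 ∩ |DC|² = 421/4]
   → D = (19, 19)
5. B_x = 5/2  [2·signedArea(CBD) = -33/4 ∩ BF · AC = 61/4]
6. B_y = 5/2  [2·signedArea(CBD) = -33/4 ∩ BF · AC = 61/4]
   → B = (5/2, 5/2)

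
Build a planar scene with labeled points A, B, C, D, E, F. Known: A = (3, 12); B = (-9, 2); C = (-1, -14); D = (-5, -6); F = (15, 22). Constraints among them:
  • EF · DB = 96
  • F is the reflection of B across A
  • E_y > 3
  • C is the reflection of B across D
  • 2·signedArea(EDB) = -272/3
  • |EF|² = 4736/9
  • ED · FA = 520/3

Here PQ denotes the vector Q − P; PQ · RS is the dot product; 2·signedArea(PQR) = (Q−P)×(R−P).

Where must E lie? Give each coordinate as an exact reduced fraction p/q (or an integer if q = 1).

1. E_x = 5/3  [2·signedArea(EDB) = -272/3 ∩ ED · FA = 520/3]
2. E_y = 10/3  [2·signedArea(EDB) = -272/3 ∩ ED · FA = 520/3]
   → E = (5/3, 10/3)

E = (5/3, 10/3)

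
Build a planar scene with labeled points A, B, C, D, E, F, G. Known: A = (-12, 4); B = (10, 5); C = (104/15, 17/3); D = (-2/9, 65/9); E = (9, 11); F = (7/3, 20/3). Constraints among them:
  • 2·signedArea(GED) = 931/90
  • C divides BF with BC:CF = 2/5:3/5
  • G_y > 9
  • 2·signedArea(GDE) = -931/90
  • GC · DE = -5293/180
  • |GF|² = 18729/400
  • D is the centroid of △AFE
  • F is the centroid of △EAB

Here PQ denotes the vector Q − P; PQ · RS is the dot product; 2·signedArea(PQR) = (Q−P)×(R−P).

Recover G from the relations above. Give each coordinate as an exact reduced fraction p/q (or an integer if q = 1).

G = (509/60, 29/3)

1. G_x = 509/60  [2·signedArea(GDE) = -931/90 ∩ GC · DE = -5293/180]
2. G_y = 29/3  [2·signedArea(GDE) = -931/90 ∩ GC · DE = -5293/180]
   → G = (509/60, 29/3)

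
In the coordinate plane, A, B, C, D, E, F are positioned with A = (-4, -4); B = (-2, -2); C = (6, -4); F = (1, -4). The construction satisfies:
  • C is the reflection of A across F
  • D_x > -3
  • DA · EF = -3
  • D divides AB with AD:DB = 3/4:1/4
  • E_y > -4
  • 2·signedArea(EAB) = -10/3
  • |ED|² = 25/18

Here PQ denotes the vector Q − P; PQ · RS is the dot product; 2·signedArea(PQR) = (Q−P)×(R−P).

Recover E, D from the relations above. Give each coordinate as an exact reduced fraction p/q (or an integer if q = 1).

D = (-5/2, -5/2)
E = (-5/3, -10/3)

1. D_x = -5/2  [D divides AB with AD:DB = 3/4:1/4]
2. D_y = -5/2  [D divides AB with AD:DB = 3/4:1/4]
   → D = (-5/2, -5/2)
3. E_x = -5/3  [2·signedArea(EAB) = -10/3 ∩ DA · EF = -3]
4. E_y = -10/3  [2·signedArea(EAB) = -10/3 ∩ DA · EF = -3]
   → E = (-5/3, -10/3)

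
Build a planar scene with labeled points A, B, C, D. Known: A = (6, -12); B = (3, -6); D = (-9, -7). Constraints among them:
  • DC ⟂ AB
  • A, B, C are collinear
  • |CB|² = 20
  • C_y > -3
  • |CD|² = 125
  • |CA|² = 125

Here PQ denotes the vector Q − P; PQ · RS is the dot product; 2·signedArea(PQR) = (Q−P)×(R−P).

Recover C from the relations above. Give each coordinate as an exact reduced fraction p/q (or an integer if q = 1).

1. C_x = 1  [A, B, C are collinear ∩ DC ⟂ AB]
2. C_y = -2  [A, B, C are collinear ∩ DC ⟂ AB]
   → C = (1, -2)

C = (1, -2)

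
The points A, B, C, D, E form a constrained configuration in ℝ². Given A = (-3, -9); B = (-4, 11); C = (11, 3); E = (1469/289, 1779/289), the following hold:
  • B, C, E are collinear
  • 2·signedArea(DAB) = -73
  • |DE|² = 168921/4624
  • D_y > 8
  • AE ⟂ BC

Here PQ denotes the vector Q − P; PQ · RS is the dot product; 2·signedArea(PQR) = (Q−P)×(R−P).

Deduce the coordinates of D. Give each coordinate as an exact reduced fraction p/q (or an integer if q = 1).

1. D_x = -1/4  [line -20·x + -1·y + 4 = 0 ∩ |DE|² = 168921/4624]
2. D_y = 9  [line -20·x + -1·y + 4 = 0 ∩ |DE|² = 168921/4624]
   → D = (-1/4, 9)

D = (-1/4, 9)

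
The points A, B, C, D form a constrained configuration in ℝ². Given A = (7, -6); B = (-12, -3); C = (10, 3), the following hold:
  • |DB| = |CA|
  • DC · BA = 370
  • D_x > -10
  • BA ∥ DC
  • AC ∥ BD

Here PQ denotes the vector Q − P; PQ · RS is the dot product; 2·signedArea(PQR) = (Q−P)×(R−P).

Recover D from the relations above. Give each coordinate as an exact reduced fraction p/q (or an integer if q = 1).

D = (-9, 6)

1. D_x = -9  [BA ∥ DC ∩ AC ∥ BD]
2. D_y = 6  [BA ∥ DC ∩ AC ∥ BD]
   → D = (-9, 6)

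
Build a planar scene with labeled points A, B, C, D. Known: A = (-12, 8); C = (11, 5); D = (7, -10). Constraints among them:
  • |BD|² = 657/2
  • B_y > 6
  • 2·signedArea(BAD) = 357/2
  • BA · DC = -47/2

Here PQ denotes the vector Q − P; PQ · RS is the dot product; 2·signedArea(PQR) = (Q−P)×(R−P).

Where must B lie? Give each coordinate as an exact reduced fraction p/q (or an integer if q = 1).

1. B_x = -1/2  [BA · DC = -47/2 ∩ 2·signedArea(BAD) = 357/2]
2. B_y = 13/2  [BA · DC = -47/2 ∩ 2·signedArea(BAD) = 357/2]
   → B = (-1/2, 13/2)

B = (-1/2, 13/2)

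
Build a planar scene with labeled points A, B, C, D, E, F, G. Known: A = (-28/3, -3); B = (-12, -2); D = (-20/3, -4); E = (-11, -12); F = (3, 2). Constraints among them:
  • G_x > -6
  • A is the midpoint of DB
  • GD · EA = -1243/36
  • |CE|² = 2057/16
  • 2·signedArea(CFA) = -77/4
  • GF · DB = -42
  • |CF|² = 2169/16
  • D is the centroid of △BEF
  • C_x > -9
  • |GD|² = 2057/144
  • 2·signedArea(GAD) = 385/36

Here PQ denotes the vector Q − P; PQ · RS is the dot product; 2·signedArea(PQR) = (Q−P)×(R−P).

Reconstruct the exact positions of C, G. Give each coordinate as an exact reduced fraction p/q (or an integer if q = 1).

1. C_x = -33/4  [line 5·x + -37/3·y + 347/12 = 0 ∩ |CE|² = 2057/16]
2. C_y = -1  [line 5·x + -37/3·y + 347/12 = 0 ∩ |CE|² = 2057/16]
   → C = (-33/4, -1)
3. G_x = -23/4  [GF · DB = -42 ∩ GD · EA = -1243/36]
4. G_y = -1/3  [GF · DB = -42 ∩ GD · EA = -1243/36]
   → G = (-23/4, -1/3)

C = (-33/4, -1)
G = (-23/4, -1/3)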